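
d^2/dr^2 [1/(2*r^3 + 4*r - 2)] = (-3*r*(r^3 + 2*r - 1) + (3*r^2 + 2)^2)/(r^3 + 2*r - 1)^3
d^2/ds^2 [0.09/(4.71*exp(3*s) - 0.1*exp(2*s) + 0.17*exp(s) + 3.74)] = ((-3.8151*exp(2*s) + 0.036*exp(s) - 0.0153)*(4.71*exp(3*s) - 0.1*exp(2*s) + 0.17*exp(s) + 3.74) + 0.09*(14.13*exp(2*s) - 0.2*exp(s) + 0.17)*(28.26*exp(2*s) - 0.4*exp(s) + 0.34)*exp(s))*exp(s)/(4.71*exp(3*s) - 0.1*exp(2*s) + 0.17*exp(s) + 3.74)^3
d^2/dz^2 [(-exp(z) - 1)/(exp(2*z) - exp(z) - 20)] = (-exp(4*z) - 5*exp(3*z) - 117*exp(2*z) - 61*exp(z) - 380)*exp(z)/(exp(6*z) - 3*exp(5*z) - 57*exp(4*z) + 119*exp(3*z) + 1140*exp(2*z) - 1200*exp(z) - 8000)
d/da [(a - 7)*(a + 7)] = 2*a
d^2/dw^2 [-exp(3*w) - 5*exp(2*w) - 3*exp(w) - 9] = (-9*exp(2*w) - 20*exp(w) - 3)*exp(w)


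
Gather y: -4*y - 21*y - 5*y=-30*y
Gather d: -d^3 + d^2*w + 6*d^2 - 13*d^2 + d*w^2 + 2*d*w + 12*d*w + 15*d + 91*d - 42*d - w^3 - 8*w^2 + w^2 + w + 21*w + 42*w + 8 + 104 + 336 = -d^3 + d^2*(w - 7) + d*(w^2 + 14*w + 64) - w^3 - 7*w^2 + 64*w + 448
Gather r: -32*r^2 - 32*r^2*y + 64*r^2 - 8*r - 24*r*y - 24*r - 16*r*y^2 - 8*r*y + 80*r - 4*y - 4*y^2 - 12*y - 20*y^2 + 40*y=r^2*(32 - 32*y) + r*(-16*y^2 - 32*y + 48) - 24*y^2 + 24*y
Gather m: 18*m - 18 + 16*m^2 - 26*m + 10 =16*m^2 - 8*m - 8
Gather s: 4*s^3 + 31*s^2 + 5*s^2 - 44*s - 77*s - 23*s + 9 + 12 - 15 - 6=4*s^3 + 36*s^2 - 144*s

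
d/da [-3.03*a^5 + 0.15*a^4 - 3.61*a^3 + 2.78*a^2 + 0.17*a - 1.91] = -15.15*a^4 + 0.6*a^3 - 10.83*a^2 + 5.56*a + 0.17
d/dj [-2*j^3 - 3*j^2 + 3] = 6*j*(-j - 1)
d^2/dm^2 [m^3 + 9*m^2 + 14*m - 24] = 6*m + 18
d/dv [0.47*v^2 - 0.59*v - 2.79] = 0.94*v - 0.59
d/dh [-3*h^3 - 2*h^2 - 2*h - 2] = -9*h^2 - 4*h - 2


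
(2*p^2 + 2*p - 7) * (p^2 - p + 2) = 2*p^4 - 5*p^2 + 11*p - 14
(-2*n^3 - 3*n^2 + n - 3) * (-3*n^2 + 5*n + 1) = 6*n^5 - n^4 - 20*n^3 + 11*n^2 - 14*n - 3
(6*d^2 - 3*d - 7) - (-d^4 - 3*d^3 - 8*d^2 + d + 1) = d^4 + 3*d^3 + 14*d^2 - 4*d - 8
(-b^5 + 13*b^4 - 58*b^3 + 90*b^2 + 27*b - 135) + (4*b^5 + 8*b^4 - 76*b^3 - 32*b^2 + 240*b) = 3*b^5 + 21*b^4 - 134*b^3 + 58*b^2 + 267*b - 135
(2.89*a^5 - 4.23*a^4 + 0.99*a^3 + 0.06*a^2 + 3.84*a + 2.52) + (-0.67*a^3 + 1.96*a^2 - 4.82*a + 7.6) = 2.89*a^5 - 4.23*a^4 + 0.32*a^3 + 2.02*a^2 - 0.98*a + 10.12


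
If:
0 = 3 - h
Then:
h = 3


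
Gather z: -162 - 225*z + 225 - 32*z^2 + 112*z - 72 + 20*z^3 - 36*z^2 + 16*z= 20*z^3 - 68*z^2 - 97*z - 9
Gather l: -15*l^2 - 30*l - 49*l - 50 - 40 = -15*l^2 - 79*l - 90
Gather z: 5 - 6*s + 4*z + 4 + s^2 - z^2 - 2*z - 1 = s^2 - 6*s - z^2 + 2*z + 8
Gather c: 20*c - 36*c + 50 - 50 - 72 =-16*c - 72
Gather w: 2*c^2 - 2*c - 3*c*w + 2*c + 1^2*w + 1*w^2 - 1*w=2*c^2 - 3*c*w + w^2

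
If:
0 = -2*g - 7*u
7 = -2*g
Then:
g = -7/2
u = 1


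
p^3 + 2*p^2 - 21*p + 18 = (p - 3)*(p - 1)*(p + 6)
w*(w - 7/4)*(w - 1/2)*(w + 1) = w^4 - 5*w^3/4 - 11*w^2/8 + 7*w/8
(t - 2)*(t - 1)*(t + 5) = t^3 + 2*t^2 - 13*t + 10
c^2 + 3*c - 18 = (c - 3)*(c + 6)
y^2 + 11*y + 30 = (y + 5)*(y + 6)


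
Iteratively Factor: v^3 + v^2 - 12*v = (v)*(v^2 + v - 12) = v*(v - 3)*(v + 4)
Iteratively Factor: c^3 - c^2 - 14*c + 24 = (c - 3)*(c^2 + 2*c - 8) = (c - 3)*(c + 4)*(c - 2)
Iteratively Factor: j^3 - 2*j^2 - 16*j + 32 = (j + 4)*(j^2 - 6*j + 8) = (j - 4)*(j + 4)*(j - 2)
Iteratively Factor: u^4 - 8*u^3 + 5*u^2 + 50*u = (u - 5)*(u^3 - 3*u^2 - 10*u) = u*(u - 5)*(u^2 - 3*u - 10) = u*(u - 5)*(u + 2)*(u - 5)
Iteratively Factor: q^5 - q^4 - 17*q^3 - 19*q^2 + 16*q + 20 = (q + 1)*(q^4 - 2*q^3 - 15*q^2 - 4*q + 20) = (q + 1)*(q + 2)*(q^3 - 4*q^2 - 7*q + 10) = (q - 5)*(q + 1)*(q + 2)*(q^2 + q - 2) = (q - 5)*(q + 1)*(q + 2)^2*(q - 1)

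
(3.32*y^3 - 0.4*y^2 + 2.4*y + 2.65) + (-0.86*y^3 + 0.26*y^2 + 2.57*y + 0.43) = 2.46*y^3 - 0.14*y^2 + 4.97*y + 3.08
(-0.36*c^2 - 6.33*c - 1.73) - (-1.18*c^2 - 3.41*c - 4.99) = 0.82*c^2 - 2.92*c + 3.26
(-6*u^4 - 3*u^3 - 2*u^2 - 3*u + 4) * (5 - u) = 6*u^5 - 27*u^4 - 13*u^3 - 7*u^2 - 19*u + 20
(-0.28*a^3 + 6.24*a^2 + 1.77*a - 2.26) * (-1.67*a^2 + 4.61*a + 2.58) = 0.4676*a^5 - 11.7116*a^4 + 25.0881*a^3 + 28.0331*a^2 - 5.852*a - 5.8308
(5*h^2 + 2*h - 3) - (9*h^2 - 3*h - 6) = -4*h^2 + 5*h + 3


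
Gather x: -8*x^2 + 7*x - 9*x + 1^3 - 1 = -8*x^2 - 2*x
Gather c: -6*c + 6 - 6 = -6*c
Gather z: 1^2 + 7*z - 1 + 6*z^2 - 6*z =6*z^2 + z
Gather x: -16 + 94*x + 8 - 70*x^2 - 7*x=-70*x^2 + 87*x - 8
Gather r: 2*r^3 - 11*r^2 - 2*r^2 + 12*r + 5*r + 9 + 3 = 2*r^3 - 13*r^2 + 17*r + 12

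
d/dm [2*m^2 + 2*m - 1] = 4*m + 2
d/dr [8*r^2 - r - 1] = 16*r - 1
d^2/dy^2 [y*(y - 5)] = 2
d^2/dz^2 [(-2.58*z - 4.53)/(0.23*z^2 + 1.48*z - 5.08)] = (-(0.46*z + 1.48)*(0.92*z + 2.96)*(2.58*z + 4.53) + (3.5604*z + 9.7206)*(0.23*z^2 + 1.48*z - 5.08))/(0.23*z^2 + 1.48*z - 5.08)^3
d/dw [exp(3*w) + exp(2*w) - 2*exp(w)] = (3*exp(2*w) + 2*exp(w) - 2)*exp(w)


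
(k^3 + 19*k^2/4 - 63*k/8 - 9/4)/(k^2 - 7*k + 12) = (8*k^3 + 38*k^2 - 63*k - 18)/(8*(k^2 - 7*k + 12))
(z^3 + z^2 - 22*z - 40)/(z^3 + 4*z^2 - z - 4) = (z^2 - 3*z - 10)/(z^2 - 1)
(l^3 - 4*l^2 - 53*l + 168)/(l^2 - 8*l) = l + 4 - 21/l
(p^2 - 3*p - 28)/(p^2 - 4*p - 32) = (p - 7)/(p - 8)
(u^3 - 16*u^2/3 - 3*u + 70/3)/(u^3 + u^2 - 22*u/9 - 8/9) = 3*(3*u^2 - 22*u + 35)/(9*u^2 - 9*u - 4)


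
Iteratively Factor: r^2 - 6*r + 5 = (r - 5)*(r - 1)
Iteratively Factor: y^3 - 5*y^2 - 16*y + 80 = (y - 4)*(y^2 - y - 20) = (y - 4)*(y + 4)*(y - 5)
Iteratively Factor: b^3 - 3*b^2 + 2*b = (b - 2)*(b^2 - b) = (b - 2)*(b - 1)*(b)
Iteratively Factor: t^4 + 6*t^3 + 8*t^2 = (t + 2)*(t^3 + 4*t^2) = (t + 2)*(t + 4)*(t^2) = t*(t + 2)*(t + 4)*(t)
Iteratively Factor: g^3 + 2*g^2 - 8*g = (g + 4)*(g^2 - 2*g) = g*(g + 4)*(g - 2)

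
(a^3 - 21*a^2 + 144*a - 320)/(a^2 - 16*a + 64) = a - 5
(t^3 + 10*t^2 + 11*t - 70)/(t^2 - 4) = (t^2 + 12*t + 35)/(t + 2)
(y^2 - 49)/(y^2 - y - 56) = (y - 7)/(y - 8)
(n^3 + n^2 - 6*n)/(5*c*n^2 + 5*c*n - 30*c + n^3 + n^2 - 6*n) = n/(5*c + n)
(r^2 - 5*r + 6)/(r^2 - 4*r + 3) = (r - 2)/(r - 1)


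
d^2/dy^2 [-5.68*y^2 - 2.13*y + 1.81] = -11.3600000000000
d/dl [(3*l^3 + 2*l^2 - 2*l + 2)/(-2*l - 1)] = (-12*l^3 - 13*l^2 - 4*l + 6)/(4*l^2 + 4*l + 1)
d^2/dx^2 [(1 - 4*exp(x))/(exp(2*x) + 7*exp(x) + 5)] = (-4*exp(4*x) + 32*exp(3*x) + 141*exp(2*x) + 169*exp(x) - 135)*exp(x)/(exp(6*x) + 21*exp(5*x) + 162*exp(4*x) + 553*exp(3*x) + 810*exp(2*x) + 525*exp(x) + 125)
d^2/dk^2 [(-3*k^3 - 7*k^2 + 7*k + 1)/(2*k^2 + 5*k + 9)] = 2*(77*k^3 - 15*k^2 - 1077*k - 875)/(8*k^6 + 60*k^5 + 258*k^4 + 665*k^3 + 1161*k^2 + 1215*k + 729)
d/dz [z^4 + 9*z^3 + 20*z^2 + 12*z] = 4*z^3 + 27*z^2 + 40*z + 12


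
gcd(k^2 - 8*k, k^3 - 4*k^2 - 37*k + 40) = k - 8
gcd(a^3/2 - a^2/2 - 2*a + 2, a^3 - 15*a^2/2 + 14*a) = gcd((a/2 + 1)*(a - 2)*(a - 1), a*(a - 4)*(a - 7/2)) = 1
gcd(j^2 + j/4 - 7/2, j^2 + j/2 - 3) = j + 2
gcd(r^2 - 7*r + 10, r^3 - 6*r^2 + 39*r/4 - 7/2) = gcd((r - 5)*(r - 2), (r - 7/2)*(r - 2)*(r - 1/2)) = r - 2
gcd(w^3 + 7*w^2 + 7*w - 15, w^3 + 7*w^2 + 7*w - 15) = w^3 + 7*w^2 + 7*w - 15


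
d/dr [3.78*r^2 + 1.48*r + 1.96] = 7.56*r + 1.48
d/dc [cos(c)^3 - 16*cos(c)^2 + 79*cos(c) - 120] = (-3*cos(c)^2 + 32*cos(c) - 79)*sin(c)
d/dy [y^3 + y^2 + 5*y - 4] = 3*y^2 + 2*y + 5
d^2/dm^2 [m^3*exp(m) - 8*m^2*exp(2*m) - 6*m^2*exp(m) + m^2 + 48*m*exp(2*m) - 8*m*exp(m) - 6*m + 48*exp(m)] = m^3*exp(m) - 32*m^2*exp(2*m) + 128*m*exp(2*m) - 26*m*exp(m) + 176*exp(2*m) + 20*exp(m) + 2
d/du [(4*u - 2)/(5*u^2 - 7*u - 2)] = 2*(-10*u^2 + 10*u - 11)/(25*u^4 - 70*u^3 + 29*u^2 + 28*u + 4)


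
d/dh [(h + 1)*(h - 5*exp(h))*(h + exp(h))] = (h + 1)*(h - 5*exp(h))*(exp(h) + 1) - (h + 1)*(h + exp(h))*(5*exp(h) - 1) + (h - 5*exp(h))*(h + exp(h))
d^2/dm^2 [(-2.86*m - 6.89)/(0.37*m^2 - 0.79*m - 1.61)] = ((0.74*m - 0.79)*(1.48*m - 1.58)*(2.86*m + 6.89) + (6.3492*m + 0.5798)*(-0.37*m^2 + 0.79*m + 1.61))/(-0.37*m^2 + 0.79*m + 1.61)^3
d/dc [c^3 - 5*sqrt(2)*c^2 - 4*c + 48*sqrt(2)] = 3*c^2 - 10*sqrt(2)*c - 4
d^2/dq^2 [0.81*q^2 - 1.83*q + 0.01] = 1.62000000000000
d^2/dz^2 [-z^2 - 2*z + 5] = -2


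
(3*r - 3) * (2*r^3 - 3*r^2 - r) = 6*r^4 - 15*r^3 + 6*r^2 + 3*r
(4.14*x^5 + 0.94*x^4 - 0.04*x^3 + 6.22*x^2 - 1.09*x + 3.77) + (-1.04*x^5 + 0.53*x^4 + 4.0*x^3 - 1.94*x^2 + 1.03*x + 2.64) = 3.1*x^5 + 1.47*x^4 + 3.96*x^3 + 4.28*x^2 - 0.0600000000000001*x + 6.41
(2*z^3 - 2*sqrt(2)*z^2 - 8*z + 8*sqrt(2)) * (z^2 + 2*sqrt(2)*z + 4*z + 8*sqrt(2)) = 2*z^5 + 2*sqrt(2)*z^4 + 8*z^4 - 16*z^3 + 8*sqrt(2)*z^3 - 64*z^2 - 8*sqrt(2)*z^2 - 32*sqrt(2)*z + 32*z + 128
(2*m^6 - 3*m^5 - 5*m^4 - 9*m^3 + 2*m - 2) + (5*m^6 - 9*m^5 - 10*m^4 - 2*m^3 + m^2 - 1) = 7*m^6 - 12*m^5 - 15*m^4 - 11*m^3 + m^2 + 2*m - 3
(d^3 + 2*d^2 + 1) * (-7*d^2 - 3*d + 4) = -7*d^5 - 17*d^4 - 2*d^3 + d^2 - 3*d + 4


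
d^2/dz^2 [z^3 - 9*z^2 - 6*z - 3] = 6*z - 18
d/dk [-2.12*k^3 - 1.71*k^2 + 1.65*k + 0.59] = -6.36*k^2 - 3.42*k + 1.65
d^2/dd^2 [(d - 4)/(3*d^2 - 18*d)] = 2*(d*(10 - 3*d)*(d - 6) + 4*(d - 4)*(d - 3)^2)/(3*d^3*(d - 6)^3)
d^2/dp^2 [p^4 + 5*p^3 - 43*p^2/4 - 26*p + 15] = 12*p^2 + 30*p - 43/2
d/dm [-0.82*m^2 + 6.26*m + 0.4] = 6.26 - 1.64*m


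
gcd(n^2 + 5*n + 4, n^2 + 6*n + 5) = n + 1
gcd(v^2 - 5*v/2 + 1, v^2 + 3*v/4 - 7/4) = 1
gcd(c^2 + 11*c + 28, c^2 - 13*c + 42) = 1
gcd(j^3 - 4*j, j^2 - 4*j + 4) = j - 2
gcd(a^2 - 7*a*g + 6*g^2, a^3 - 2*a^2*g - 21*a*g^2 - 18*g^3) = a - 6*g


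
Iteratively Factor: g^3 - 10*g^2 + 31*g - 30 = (g - 3)*(g^2 - 7*g + 10) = (g - 3)*(g - 2)*(g - 5)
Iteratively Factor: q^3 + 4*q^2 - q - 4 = (q - 1)*(q^2 + 5*q + 4) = (q - 1)*(q + 1)*(q + 4)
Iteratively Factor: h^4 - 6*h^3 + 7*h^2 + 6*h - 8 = (h + 1)*(h^3 - 7*h^2 + 14*h - 8) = (h - 2)*(h + 1)*(h^2 - 5*h + 4) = (h - 4)*(h - 2)*(h + 1)*(h - 1)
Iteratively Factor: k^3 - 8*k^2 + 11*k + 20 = (k + 1)*(k^2 - 9*k + 20) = (k - 4)*(k + 1)*(k - 5)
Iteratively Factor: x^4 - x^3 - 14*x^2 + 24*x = (x + 4)*(x^3 - 5*x^2 + 6*x) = x*(x + 4)*(x^2 - 5*x + 6) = x*(x - 2)*(x + 4)*(x - 3)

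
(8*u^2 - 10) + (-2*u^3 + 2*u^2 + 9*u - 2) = -2*u^3 + 10*u^2 + 9*u - 12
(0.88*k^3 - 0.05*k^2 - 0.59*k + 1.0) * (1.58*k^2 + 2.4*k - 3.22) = 1.3904*k^5 + 2.033*k^4 - 3.8858*k^3 + 0.325*k^2 + 4.2998*k - 3.22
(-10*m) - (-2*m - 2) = 2 - 8*m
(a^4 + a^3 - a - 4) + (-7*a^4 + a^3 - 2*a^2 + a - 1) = -6*a^4 + 2*a^3 - 2*a^2 - 5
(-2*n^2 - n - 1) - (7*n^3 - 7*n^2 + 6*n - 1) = -7*n^3 + 5*n^2 - 7*n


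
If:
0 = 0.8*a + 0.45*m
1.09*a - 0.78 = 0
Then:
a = 0.72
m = -1.27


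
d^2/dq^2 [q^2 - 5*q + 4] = 2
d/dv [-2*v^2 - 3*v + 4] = -4*v - 3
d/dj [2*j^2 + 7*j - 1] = 4*j + 7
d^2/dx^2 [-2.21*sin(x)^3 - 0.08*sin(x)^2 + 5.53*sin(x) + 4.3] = -3.8725*sin(x) - 4.9725*sin(3*x) - 0.16*cos(2*x)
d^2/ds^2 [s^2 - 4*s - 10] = 2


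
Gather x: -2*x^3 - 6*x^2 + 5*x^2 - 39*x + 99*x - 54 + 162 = -2*x^3 - x^2 + 60*x + 108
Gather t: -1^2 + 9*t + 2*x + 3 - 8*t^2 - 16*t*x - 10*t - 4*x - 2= -8*t^2 + t*(-16*x - 1) - 2*x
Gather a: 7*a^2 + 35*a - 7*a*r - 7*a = 7*a^2 + a*(28 - 7*r)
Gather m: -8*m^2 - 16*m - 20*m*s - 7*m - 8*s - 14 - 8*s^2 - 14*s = -8*m^2 + m*(-20*s - 23) - 8*s^2 - 22*s - 14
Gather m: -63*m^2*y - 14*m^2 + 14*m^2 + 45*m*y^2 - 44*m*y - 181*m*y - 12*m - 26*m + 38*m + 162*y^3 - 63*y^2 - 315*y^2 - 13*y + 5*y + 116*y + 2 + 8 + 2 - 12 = -63*m^2*y + m*(45*y^2 - 225*y) + 162*y^3 - 378*y^2 + 108*y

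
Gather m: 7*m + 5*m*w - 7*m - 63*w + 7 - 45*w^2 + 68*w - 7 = 5*m*w - 45*w^2 + 5*w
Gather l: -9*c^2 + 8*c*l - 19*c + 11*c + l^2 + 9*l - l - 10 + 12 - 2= -9*c^2 - 8*c + l^2 + l*(8*c + 8)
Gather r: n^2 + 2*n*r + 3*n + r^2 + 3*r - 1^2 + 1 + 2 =n^2 + 3*n + r^2 + r*(2*n + 3) + 2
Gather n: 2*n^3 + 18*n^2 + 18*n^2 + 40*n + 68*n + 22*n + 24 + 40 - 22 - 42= 2*n^3 + 36*n^2 + 130*n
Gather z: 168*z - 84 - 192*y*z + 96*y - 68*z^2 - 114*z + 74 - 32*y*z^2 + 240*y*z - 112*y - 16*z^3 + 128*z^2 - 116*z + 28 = -16*y - 16*z^3 + z^2*(60 - 32*y) + z*(48*y - 62) + 18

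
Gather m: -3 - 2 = -5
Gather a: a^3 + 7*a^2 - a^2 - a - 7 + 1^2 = a^3 + 6*a^2 - a - 6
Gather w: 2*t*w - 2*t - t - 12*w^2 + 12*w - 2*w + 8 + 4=-3*t - 12*w^2 + w*(2*t + 10) + 12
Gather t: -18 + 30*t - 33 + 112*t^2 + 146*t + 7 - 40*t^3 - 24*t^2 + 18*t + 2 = -40*t^3 + 88*t^2 + 194*t - 42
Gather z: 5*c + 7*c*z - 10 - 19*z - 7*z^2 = 5*c - 7*z^2 + z*(7*c - 19) - 10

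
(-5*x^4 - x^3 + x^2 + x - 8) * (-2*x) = 10*x^5 + 2*x^4 - 2*x^3 - 2*x^2 + 16*x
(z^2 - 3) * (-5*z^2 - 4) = -5*z^4 + 11*z^2 + 12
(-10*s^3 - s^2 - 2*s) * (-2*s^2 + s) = 20*s^5 - 8*s^4 + 3*s^3 - 2*s^2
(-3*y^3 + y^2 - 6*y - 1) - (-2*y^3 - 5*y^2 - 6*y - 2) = -y^3 + 6*y^2 + 1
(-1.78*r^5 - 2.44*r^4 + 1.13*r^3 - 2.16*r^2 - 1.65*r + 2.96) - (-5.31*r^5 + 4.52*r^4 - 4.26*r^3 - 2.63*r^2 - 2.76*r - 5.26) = 3.53*r^5 - 6.96*r^4 + 5.39*r^3 + 0.47*r^2 + 1.11*r + 8.22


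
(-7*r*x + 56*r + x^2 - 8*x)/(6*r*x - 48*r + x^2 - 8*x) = (-7*r + x)/(6*r + x)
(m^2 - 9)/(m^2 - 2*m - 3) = (m + 3)/(m + 1)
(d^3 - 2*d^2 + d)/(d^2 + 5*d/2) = 2*(d^2 - 2*d + 1)/(2*d + 5)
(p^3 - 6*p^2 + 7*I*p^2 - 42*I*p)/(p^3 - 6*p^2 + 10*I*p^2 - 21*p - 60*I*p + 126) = p/(p + 3*I)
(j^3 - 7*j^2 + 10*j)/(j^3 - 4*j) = (j - 5)/(j + 2)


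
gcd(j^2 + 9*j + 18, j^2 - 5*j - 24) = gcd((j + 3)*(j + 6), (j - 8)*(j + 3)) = j + 3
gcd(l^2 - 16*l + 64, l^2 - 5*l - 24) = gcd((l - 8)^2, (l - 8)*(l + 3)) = l - 8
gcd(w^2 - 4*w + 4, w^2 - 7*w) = 1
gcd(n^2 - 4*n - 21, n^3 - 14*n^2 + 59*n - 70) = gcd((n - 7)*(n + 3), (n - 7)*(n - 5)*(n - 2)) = n - 7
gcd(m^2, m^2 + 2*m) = m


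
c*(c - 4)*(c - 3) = c^3 - 7*c^2 + 12*c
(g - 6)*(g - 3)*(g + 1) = g^3 - 8*g^2 + 9*g + 18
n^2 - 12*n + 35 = (n - 7)*(n - 5)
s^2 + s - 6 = (s - 2)*(s + 3)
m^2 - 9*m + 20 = (m - 5)*(m - 4)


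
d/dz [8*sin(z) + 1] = 8*cos(z)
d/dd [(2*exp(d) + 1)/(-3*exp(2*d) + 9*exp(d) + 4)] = (6*exp(2*d) + 6*exp(d) - 1)*exp(d)/(9*exp(4*d) - 54*exp(3*d) + 57*exp(2*d) + 72*exp(d) + 16)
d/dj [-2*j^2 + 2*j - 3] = 2 - 4*j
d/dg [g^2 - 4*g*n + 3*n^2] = 2*g - 4*n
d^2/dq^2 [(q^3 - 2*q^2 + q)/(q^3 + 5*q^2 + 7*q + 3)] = 2*(-7*q^4 - 4*q^3 + 54*q^2 + 60*q - 39)/(q^7 + 13*q^6 + 69*q^5 + 193*q^4 + 307*q^3 + 279*q^2 + 135*q + 27)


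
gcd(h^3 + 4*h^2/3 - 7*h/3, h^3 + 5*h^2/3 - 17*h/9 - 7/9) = h^2 + 4*h/3 - 7/3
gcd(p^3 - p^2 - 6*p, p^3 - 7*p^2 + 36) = p^2 - p - 6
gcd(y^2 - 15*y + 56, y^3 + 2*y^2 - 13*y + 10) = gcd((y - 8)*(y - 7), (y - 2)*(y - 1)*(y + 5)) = 1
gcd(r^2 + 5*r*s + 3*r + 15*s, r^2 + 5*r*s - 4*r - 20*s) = r + 5*s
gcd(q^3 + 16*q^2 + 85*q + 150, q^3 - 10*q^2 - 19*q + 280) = q + 5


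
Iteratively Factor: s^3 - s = (s)*(s^2 - 1) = s*(s + 1)*(s - 1)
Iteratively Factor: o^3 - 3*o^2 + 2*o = (o - 2)*(o^2 - o) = o*(o - 2)*(o - 1)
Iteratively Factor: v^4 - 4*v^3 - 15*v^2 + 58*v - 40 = (v - 2)*(v^3 - 2*v^2 - 19*v + 20) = (v - 2)*(v + 4)*(v^2 - 6*v + 5) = (v - 2)*(v - 1)*(v + 4)*(v - 5)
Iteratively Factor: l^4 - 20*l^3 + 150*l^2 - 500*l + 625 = (l - 5)*(l^3 - 15*l^2 + 75*l - 125) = (l - 5)^2*(l^2 - 10*l + 25) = (l - 5)^3*(l - 5)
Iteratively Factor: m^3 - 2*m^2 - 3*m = (m - 3)*(m^2 + m) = (m - 3)*(m + 1)*(m)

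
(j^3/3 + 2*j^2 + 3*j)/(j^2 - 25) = j*(j^2 + 6*j + 9)/(3*(j^2 - 25))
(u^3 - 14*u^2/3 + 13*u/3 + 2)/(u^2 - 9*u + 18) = (3*u^2 - 5*u - 2)/(3*(u - 6))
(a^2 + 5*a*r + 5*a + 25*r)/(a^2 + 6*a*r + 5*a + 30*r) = (a + 5*r)/(a + 6*r)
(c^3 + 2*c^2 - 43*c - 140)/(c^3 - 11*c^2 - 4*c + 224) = (c + 5)/(c - 8)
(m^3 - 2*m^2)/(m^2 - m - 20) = m^2*(2 - m)/(-m^2 + m + 20)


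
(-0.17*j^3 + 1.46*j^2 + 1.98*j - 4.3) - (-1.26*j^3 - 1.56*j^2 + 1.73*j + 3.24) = 1.09*j^3 + 3.02*j^2 + 0.25*j - 7.54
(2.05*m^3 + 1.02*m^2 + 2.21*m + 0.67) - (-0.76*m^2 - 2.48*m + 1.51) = 2.05*m^3 + 1.78*m^2 + 4.69*m - 0.84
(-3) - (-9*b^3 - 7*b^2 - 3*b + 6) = 9*b^3 + 7*b^2 + 3*b - 9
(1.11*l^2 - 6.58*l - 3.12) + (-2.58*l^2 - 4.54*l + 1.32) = -1.47*l^2 - 11.12*l - 1.8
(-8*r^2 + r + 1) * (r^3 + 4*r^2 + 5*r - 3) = -8*r^5 - 31*r^4 - 35*r^3 + 33*r^2 + 2*r - 3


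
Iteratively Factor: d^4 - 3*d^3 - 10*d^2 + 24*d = (d)*(d^3 - 3*d^2 - 10*d + 24) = d*(d + 3)*(d^2 - 6*d + 8) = d*(d - 4)*(d + 3)*(d - 2)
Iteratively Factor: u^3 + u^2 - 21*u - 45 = (u - 5)*(u^2 + 6*u + 9) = (u - 5)*(u + 3)*(u + 3)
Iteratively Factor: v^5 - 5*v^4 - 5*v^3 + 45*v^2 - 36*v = (v + 3)*(v^4 - 8*v^3 + 19*v^2 - 12*v) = (v - 4)*(v + 3)*(v^3 - 4*v^2 + 3*v) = v*(v - 4)*(v + 3)*(v^2 - 4*v + 3) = v*(v - 4)*(v - 3)*(v + 3)*(v - 1)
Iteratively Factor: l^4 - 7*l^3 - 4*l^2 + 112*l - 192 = (l - 4)*(l^3 - 3*l^2 - 16*l + 48) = (l - 4)*(l - 3)*(l^2 - 16) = (l - 4)*(l - 3)*(l + 4)*(l - 4)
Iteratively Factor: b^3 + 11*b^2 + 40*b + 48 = (b + 3)*(b^2 + 8*b + 16) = (b + 3)*(b + 4)*(b + 4)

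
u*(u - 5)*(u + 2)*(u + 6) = u^4 + 3*u^3 - 28*u^2 - 60*u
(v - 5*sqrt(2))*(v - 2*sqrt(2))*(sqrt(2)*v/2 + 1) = sqrt(2)*v^3/2 - 6*v^2 + 3*sqrt(2)*v + 20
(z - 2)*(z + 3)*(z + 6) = z^3 + 7*z^2 - 36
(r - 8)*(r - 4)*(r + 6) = r^3 - 6*r^2 - 40*r + 192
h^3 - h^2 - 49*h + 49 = (h - 7)*(h - 1)*(h + 7)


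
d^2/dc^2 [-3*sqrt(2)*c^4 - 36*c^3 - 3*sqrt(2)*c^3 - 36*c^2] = -36*sqrt(2)*c^2 - 216*c - 18*sqrt(2)*c - 72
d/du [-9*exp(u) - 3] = -9*exp(u)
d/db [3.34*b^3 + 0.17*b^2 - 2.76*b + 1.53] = 10.02*b^2 + 0.34*b - 2.76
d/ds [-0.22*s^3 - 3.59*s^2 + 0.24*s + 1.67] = -0.66*s^2 - 7.18*s + 0.24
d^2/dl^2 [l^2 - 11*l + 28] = 2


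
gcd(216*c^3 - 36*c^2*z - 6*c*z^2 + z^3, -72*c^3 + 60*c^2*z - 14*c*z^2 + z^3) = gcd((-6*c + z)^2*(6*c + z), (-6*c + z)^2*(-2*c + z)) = 36*c^2 - 12*c*z + z^2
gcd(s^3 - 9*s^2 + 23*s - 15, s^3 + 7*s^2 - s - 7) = s - 1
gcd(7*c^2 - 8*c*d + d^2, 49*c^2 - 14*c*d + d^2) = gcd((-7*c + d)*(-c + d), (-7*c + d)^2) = 7*c - d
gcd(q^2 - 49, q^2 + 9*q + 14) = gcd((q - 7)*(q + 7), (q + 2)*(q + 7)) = q + 7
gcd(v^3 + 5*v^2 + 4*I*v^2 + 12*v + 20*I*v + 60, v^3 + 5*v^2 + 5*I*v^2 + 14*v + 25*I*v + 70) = v^2 + v*(5 - 2*I) - 10*I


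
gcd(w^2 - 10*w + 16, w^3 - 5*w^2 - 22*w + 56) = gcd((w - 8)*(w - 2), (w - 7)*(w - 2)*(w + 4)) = w - 2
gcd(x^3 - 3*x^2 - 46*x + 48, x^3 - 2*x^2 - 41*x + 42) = x^2 + 5*x - 6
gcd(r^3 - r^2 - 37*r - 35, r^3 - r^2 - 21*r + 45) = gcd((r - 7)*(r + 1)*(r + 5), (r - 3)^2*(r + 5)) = r + 5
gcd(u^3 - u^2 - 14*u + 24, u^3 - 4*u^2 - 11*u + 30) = u - 2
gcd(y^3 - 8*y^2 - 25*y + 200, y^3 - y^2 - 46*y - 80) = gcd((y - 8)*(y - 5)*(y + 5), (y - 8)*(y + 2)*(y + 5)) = y^2 - 3*y - 40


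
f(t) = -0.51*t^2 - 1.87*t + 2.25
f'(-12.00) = 10.37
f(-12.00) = -48.75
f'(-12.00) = 10.37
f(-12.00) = -48.75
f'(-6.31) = 4.57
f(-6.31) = -6.26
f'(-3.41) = 1.61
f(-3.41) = 2.70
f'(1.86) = -3.77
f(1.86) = -2.99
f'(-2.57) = 0.75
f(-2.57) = 3.69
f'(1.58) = -3.48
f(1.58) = -1.98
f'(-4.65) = 2.87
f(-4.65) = -0.08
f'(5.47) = -7.45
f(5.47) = -23.24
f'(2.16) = -4.07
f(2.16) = -4.17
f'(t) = -1.02*t - 1.87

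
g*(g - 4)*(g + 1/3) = g^3 - 11*g^2/3 - 4*g/3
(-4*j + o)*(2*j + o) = -8*j^2 - 2*j*o + o^2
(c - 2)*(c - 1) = c^2 - 3*c + 2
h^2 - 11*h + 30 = (h - 6)*(h - 5)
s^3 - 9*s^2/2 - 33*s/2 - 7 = (s - 7)*(s + 1/2)*(s + 2)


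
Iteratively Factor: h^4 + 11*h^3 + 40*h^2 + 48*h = (h + 4)*(h^3 + 7*h^2 + 12*h) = (h + 3)*(h + 4)*(h^2 + 4*h) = (h + 3)*(h + 4)^2*(h)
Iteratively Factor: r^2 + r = (r + 1)*(r)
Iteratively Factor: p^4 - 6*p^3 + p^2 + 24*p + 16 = (p + 1)*(p^3 - 7*p^2 + 8*p + 16) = (p - 4)*(p + 1)*(p^2 - 3*p - 4) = (p - 4)*(p + 1)^2*(p - 4)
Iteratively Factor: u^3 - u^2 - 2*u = (u + 1)*(u^2 - 2*u) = (u - 2)*(u + 1)*(u)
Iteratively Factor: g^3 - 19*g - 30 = (g - 5)*(g^2 + 5*g + 6) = (g - 5)*(g + 3)*(g + 2)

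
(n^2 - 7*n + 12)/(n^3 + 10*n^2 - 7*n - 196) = (n - 3)/(n^2 + 14*n + 49)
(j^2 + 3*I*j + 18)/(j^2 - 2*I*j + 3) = (j + 6*I)/(j + I)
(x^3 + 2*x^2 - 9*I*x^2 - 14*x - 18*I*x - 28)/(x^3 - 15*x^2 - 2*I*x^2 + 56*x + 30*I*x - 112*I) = (x^2 + x*(2 - 7*I) - 14*I)/(x^2 - 15*x + 56)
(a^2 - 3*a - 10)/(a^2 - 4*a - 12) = (a - 5)/(a - 6)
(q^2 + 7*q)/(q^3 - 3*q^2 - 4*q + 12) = q*(q + 7)/(q^3 - 3*q^2 - 4*q + 12)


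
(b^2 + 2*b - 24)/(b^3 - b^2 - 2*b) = (-b^2 - 2*b + 24)/(b*(-b^2 + b + 2))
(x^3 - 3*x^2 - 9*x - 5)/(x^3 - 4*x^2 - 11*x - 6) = (x - 5)/(x - 6)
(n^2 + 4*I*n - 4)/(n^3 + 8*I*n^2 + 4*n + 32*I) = (n + 2*I)/(n^2 + 6*I*n + 16)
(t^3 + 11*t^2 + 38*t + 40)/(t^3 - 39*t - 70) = (t + 4)/(t - 7)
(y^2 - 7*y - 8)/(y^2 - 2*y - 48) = (y + 1)/(y + 6)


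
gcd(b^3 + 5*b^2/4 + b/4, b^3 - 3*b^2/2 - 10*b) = b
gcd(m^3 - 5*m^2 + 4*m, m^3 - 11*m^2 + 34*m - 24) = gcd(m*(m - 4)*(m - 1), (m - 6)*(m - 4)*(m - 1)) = m^2 - 5*m + 4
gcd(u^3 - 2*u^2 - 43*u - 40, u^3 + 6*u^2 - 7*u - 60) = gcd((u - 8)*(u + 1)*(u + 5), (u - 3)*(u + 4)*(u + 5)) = u + 5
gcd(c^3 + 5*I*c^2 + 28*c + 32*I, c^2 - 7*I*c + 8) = c + I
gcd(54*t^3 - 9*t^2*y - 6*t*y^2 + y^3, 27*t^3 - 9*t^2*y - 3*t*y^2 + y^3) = -9*t^2 + y^2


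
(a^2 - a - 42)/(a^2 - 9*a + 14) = (a + 6)/(a - 2)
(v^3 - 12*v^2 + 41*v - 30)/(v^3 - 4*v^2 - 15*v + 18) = (v - 5)/(v + 3)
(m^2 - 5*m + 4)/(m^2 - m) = (m - 4)/m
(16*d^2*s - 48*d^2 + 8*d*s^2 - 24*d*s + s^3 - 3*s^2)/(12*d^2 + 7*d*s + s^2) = (4*d*s - 12*d + s^2 - 3*s)/(3*d + s)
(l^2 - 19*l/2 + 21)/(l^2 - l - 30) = (l - 7/2)/(l + 5)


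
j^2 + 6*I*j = j*(j + 6*I)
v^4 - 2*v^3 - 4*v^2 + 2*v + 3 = (v - 3)*(v - 1)*(v + 1)^2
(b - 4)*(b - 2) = b^2 - 6*b + 8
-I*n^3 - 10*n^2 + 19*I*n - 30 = (n - 6*I)*(n - 5*I)*(-I*n + 1)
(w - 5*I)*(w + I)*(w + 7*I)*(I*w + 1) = I*w^4 - 2*w^3 + 36*I*w^2 - 2*w + 35*I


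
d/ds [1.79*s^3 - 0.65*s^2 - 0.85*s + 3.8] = 5.37*s^2 - 1.3*s - 0.85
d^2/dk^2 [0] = 0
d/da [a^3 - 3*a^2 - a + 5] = 3*a^2 - 6*a - 1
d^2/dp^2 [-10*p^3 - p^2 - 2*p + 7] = -60*p - 2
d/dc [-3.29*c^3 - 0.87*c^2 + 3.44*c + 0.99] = -9.87*c^2 - 1.74*c + 3.44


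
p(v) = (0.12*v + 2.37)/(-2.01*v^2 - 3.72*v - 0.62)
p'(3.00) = 0.04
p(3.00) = -0.09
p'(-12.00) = -0.00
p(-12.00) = -0.00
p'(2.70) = 0.06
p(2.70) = -0.11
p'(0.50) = 1.53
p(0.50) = -0.81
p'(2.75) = 0.05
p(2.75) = -0.10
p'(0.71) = 0.86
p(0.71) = -0.57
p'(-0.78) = 1.30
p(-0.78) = 2.15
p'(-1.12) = -1.55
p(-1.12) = 2.18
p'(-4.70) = -0.04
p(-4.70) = -0.07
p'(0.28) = 3.45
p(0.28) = -1.32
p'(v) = (0.12*v + 2.37)*(4.02*v + 3.72)/(-2.01*v^2 - 3.72*v - 0.62)^2 + 0.12/(-2.01*v^2 - 3.72*v - 0.62) = (0.2412*v^2 + 9.5274*v + 8.742)/(4.0401*v^4 + 14.9544*v^3 + 16.3308*v^2 + 4.6128*v + 0.3844)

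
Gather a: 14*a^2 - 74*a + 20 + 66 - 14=14*a^2 - 74*a + 72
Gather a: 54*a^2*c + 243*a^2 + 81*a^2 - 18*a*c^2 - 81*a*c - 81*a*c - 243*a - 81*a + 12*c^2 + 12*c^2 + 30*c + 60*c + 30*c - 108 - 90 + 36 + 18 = a^2*(54*c + 324) + a*(-18*c^2 - 162*c - 324) + 24*c^2 + 120*c - 144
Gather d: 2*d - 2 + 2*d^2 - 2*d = 2*d^2 - 2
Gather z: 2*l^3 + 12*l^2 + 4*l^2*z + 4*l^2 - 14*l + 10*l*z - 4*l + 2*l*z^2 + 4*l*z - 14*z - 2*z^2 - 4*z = 2*l^3 + 16*l^2 - 18*l + z^2*(2*l - 2) + z*(4*l^2 + 14*l - 18)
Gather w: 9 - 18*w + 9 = 18 - 18*w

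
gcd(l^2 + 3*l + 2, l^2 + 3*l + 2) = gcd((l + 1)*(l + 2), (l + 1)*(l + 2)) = l^2 + 3*l + 2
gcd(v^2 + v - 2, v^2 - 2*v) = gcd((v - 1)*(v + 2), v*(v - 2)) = 1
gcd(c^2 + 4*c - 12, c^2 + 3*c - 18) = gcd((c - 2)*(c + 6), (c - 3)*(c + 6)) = c + 6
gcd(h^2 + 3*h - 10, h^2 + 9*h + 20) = h + 5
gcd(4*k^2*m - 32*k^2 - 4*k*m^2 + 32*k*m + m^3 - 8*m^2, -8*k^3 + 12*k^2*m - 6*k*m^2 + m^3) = 4*k^2 - 4*k*m + m^2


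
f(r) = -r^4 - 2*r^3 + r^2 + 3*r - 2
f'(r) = -4*r^3 - 6*r^2 + 2*r + 3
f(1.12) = -1.77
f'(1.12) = -7.91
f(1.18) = -2.29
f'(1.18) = -9.57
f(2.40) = -49.87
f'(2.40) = -82.06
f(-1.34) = -2.64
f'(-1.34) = -0.83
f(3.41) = -194.66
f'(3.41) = -218.56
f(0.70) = -0.34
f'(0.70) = 0.09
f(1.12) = -1.77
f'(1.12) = -7.91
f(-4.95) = -350.15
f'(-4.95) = 331.23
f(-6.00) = -848.00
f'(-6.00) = 639.00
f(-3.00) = -29.00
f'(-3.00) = 51.00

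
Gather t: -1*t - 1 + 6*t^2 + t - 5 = 6*t^2 - 6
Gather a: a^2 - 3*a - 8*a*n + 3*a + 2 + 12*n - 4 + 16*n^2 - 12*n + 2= a^2 - 8*a*n + 16*n^2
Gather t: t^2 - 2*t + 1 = t^2 - 2*t + 1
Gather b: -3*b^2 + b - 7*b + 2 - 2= -3*b^2 - 6*b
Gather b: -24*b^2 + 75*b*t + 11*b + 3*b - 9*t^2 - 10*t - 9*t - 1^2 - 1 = -24*b^2 + b*(75*t + 14) - 9*t^2 - 19*t - 2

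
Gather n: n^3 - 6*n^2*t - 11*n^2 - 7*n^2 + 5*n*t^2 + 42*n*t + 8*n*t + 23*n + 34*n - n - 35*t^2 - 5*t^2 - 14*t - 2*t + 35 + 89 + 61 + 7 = n^3 + n^2*(-6*t - 18) + n*(5*t^2 + 50*t + 56) - 40*t^2 - 16*t + 192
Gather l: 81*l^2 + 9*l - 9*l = 81*l^2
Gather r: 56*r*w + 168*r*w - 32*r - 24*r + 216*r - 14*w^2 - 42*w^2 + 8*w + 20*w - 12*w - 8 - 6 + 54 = r*(224*w + 160) - 56*w^2 + 16*w + 40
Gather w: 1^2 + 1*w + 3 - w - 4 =0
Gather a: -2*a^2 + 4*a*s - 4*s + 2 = -2*a^2 + 4*a*s - 4*s + 2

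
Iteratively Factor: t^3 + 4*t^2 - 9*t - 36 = (t + 4)*(t^2 - 9) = (t - 3)*(t + 4)*(t + 3)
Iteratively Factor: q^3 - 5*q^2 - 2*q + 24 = (q - 3)*(q^2 - 2*q - 8) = (q - 3)*(q + 2)*(q - 4)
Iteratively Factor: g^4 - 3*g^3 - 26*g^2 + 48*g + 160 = (g - 4)*(g^3 + g^2 - 22*g - 40) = (g - 4)*(g + 4)*(g^2 - 3*g - 10) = (g - 5)*(g - 4)*(g + 4)*(g + 2)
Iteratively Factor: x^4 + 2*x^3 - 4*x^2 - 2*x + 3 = (x - 1)*(x^3 + 3*x^2 - x - 3) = (x - 1)*(x + 3)*(x^2 - 1) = (x - 1)*(x + 1)*(x + 3)*(x - 1)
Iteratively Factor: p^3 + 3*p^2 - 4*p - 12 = (p - 2)*(p^2 + 5*p + 6) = (p - 2)*(p + 2)*(p + 3)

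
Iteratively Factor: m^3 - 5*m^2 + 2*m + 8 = (m - 2)*(m^2 - 3*m - 4) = (m - 2)*(m + 1)*(m - 4)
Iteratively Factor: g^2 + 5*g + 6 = (g + 2)*(g + 3)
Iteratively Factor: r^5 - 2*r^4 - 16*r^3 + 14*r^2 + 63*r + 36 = (r + 1)*(r^4 - 3*r^3 - 13*r^2 + 27*r + 36) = (r + 1)^2*(r^3 - 4*r^2 - 9*r + 36) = (r - 4)*(r + 1)^2*(r^2 - 9) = (r - 4)*(r - 3)*(r + 1)^2*(r + 3)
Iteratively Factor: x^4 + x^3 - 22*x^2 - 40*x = (x - 5)*(x^3 + 6*x^2 + 8*x) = (x - 5)*(x + 4)*(x^2 + 2*x) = x*(x - 5)*(x + 4)*(x + 2)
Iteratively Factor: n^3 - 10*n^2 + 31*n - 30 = (n - 5)*(n^2 - 5*n + 6) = (n - 5)*(n - 2)*(n - 3)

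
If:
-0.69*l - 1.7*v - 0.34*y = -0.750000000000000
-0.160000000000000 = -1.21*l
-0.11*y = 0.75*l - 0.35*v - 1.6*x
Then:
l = 0.13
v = 0.38750607681089 - 0.2*y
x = 0.1125*y - 0.0227834832280019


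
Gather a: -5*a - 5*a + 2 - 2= -10*a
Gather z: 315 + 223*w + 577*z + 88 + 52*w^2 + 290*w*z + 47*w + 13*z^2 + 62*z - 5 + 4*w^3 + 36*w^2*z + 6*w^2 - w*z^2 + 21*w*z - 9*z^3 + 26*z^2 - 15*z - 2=4*w^3 + 58*w^2 + 270*w - 9*z^3 + z^2*(39 - w) + z*(36*w^2 + 311*w + 624) + 396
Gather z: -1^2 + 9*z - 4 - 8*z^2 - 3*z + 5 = -8*z^2 + 6*z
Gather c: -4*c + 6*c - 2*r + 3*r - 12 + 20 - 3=2*c + r + 5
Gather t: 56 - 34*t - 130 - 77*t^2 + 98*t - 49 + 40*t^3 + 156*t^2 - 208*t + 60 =40*t^3 + 79*t^2 - 144*t - 63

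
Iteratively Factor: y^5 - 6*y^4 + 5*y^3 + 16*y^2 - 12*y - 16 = (y - 2)*(y^4 - 4*y^3 - 3*y^2 + 10*y + 8) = (y - 2)^2*(y^3 - 2*y^2 - 7*y - 4) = (y - 4)*(y - 2)^2*(y^2 + 2*y + 1) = (y - 4)*(y - 2)^2*(y + 1)*(y + 1)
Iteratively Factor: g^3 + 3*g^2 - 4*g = (g - 1)*(g^2 + 4*g) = (g - 1)*(g + 4)*(g)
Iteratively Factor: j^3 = (j)*(j^2) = j^2*(j)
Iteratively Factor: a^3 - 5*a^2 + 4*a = (a)*(a^2 - 5*a + 4) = a*(a - 1)*(a - 4)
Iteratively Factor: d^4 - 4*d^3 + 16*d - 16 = (d - 2)*(d^3 - 2*d^2 - 4*d + 8) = (d - 2)^2*(d^2 - 4) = (d - 2)^3*(d + 2)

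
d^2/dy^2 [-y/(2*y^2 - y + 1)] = 2*(-y*(4*y - 1)^2 + (6*y - 1)*(2*y^2 - y + 1))/(2*y^2 - y + 1)^3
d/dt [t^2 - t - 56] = 2*t - 1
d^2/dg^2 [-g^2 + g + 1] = -2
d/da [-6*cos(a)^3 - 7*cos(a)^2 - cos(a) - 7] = (18*cos(a)^2 + 14*cos(a) + 1)*sin(a)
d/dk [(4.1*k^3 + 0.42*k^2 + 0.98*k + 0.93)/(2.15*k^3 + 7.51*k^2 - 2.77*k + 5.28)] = (3.5527136788005e-15*k^5 + 29.888*k^4 - 26.928*k^3 + 50.4223*k^2 - 9.5334*k + 7.7505)/(4.6225*k^6 + 32.293*k^5 + 44.4891*k^4 - 18.9014*k^3 + 86.9785*k^2 - 29.2512*k + 27.8784)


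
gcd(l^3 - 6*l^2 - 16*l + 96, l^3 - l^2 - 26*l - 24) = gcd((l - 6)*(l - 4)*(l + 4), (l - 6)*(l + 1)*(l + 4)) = l^2 - 2*l - 24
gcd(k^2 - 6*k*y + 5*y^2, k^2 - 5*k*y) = -k + 5*y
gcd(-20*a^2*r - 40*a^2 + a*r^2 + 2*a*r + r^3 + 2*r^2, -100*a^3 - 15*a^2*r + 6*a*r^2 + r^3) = -20*a^2 + a*r + r^2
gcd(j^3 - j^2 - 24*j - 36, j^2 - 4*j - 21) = j + 3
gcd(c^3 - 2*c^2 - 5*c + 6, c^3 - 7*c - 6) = c^2 - c - 6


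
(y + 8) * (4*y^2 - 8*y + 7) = 4*y^3 + 24*y^2 - 57*y + 56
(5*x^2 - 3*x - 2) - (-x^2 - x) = 6*x^2 - 2*x - 2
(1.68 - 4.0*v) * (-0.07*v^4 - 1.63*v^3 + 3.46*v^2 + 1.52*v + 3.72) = 0.28*v^5 + 6.4024*v^4 - 16.5784*v^3 - 0.267200000000001*v^2 - 12.3264*v + 6.2496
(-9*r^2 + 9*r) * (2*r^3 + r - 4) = -18*r^5 + 18*r^4 - 9*r^3 + 45*r^2 - 36*r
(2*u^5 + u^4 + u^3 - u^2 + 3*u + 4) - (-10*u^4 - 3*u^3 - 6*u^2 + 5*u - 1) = 2*u^5 + 11*u^4 + 4*u^3 + 5*u^2 - 2*u + 5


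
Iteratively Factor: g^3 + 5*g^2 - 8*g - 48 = (g + 4)*(g^2 + g - 12) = (g - 3)*(g + 4)*(g + 4)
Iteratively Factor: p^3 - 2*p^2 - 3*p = (p + 1)*(p^2 - 3*p) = p*(p + 1)*(p - 3)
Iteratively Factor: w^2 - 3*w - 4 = (w + 1)*(w - 4)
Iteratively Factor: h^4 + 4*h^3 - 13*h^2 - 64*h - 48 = (h - 4)*(h^3 + 8*h^2 + 19*h + 12) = (h - 4)*(h + 4)*(h^2 + 4*h + 3) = (h - 4)*(h + 1)*(h + 4)*(h + 3)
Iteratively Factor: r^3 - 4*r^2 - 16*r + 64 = (r - 4)*(r^2 - 16) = (r - 4)*(r + 4)*(r - 4)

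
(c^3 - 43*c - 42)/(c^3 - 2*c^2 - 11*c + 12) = (c^3 - 43*c - 42)/(c^3 - 2*c^2 - 11*c + 12)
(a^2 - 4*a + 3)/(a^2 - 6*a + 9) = (a - 1)/(a - 3)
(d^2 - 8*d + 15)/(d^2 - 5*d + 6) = (d - 5)/(d - 2)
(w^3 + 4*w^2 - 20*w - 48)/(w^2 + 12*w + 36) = (w^2 - 2*w - 8)/(w + 6)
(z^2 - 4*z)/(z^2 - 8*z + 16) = z/(z - 4)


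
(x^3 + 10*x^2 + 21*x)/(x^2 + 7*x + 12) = x*(x + 7)/(x + 4)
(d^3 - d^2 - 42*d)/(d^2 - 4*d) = (d^2 - d - 42)/(d - 4)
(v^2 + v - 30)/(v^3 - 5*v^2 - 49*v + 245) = (v + 6)/(v^2 - 49)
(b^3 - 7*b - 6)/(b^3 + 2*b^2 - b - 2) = (b - 3)/(b - 1)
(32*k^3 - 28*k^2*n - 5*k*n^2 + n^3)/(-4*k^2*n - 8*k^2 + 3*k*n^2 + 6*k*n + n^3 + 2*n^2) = (-8*k + n)/(n + 2)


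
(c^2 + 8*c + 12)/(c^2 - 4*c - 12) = (c + 6)/(c - 6)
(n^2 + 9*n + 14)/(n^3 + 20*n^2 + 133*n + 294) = (n + 2)/(n^2 + 13*n + 42)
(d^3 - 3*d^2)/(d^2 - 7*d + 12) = d^2/(d - 4)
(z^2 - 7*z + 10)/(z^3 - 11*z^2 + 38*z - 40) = 1/(z - 4)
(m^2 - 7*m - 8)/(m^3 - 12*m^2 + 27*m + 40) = 1/(m - 5)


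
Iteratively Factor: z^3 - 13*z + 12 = (z - 1)*(z^2 + z - 12) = (z - 1)*(z + 4)*(z - 3)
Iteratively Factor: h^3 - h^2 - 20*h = (h)*(h^2 - h - 20) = h*(h + 4)*(h - 5)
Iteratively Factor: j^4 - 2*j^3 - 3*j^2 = (j)*(j^3 - 2*j^2 - 3*j) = j*(j + 1)*(j^2 - 3*j) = j*(j - 3)*(j + 1)*(j)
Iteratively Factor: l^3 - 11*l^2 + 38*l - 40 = (l - 4)*(l^2 - 7*l + 10) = (l - 5)*(l - 4)*(l - 2)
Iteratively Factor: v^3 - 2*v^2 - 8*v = (v + 2)*(v^2 - 4*v) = (v - 4)*(v + 2)*(v)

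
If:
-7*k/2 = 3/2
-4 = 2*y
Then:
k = -3/7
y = -2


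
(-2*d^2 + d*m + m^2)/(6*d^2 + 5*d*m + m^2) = (-d + m)/(3*d + m)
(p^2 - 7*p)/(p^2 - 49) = p/(p + 7)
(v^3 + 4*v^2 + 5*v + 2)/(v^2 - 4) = (v^2 + 2*v + 1)/(v - 2)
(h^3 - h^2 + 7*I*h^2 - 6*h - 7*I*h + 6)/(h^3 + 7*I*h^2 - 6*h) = (h - 1)/h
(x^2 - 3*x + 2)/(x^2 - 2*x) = (x - 1)/x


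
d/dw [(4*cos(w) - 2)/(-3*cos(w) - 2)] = 14*sin(w)/(3*cos(w) + 2)^2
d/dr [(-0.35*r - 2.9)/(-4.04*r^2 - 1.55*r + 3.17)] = (1.414*r^2 + 0.5425*r - (0.35*r + 2.9)*(8.08*r + 1.55) - 1.1095)/(4.04*r^2 + 1.55*r - 3.17)^2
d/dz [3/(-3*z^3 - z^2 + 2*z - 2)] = 3*(9*z^2 + 2*z - 2)/(3*z^3 + z^2 - 2*z + 2)^2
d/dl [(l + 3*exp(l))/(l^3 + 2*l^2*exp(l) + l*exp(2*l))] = (l^2*exp(l) - 2*l^2 - 3*l*exp(2*l) - 9*l*exp(l) - 3*exp(2*l))/(l^2*(l^3 + 3*l^2*exp(l) + 3*l*exp(2*l) + exp(3*l)))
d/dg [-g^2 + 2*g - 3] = 2 - 2*g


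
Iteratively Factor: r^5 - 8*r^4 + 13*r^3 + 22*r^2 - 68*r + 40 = (r - 1)*(r^4 - 7*r^3 + 6*r^2 + 28*r - 40) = (r - 2)*(r - 1)*(r^3 - 5*r^2 - 4*r + 20) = (r - 2)*(r - 1)*(r + 2)*(r^2 - 7*r + 10) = (r - 5)*(r - 2)*(r - 1)*(r + 2)*(r - 2)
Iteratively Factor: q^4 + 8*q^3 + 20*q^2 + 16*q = (q + 4)*(q^3 + 4*q^2 + 4*q) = (q + 2)*(q + 4)*(q^2 + 2*q) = (q + 2)^2*(q + 4)*(q)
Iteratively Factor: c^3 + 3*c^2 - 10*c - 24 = (c - 3)*(c^2 + 6*c + 8) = (c - 3)*(c + 4)*(c + 2)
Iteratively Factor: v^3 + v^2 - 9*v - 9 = (v - 3)*(v^2 + 4*v + 3) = (v - 3)*(v + 3)*(v + 1)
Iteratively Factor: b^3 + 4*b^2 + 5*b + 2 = (b + 2)*(b^2 + 2*b + 1) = (b + 1)*(b + 2)*(b + 1)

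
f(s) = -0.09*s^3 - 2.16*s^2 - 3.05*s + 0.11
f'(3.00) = -18.44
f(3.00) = -30.91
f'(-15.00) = 1.00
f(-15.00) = -136.39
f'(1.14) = -8.33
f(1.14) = -6.31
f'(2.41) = -15.03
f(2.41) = -21.05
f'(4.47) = -27.76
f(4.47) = -64.72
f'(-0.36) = -1.53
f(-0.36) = 0.93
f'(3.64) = -22.35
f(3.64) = -43.95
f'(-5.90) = 13.04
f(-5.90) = -38.60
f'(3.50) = -21.48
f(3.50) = -40.88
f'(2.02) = -12.88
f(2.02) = -15.61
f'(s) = -0.27*s^2 - 4.32*s - 3.05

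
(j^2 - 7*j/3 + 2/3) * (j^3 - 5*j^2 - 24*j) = j^5 - 22*j^4/3 - 35*j^3/3 + 158*j^2/3 - 16*j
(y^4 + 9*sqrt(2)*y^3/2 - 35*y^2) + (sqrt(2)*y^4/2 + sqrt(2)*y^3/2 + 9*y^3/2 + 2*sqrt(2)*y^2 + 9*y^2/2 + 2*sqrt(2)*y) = sqrt(2)*y^4/2 + y^4 + 9*y^3/2 + 5*sqrt(2)*y^3 - 61*y^2/2 + 2*sqrt(2)*y^2 + 2*sqrt(2)*y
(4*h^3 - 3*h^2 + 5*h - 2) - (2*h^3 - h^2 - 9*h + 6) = 2*h^3 - 2*h^2 + 14*h - 8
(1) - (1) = 0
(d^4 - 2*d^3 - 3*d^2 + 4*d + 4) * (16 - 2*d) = -2*d^5 + 20*d^4 - 26*d^3 - 56*d^2 + 56*d + 64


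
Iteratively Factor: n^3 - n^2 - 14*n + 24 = (n - 2)*(n^2 + n - 12) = (n - 2)*(n + 4)*(n - 3)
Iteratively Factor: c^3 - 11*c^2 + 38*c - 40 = (c - 2)*(c^2 - 9*c + 20) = (c - 5)*(c - 2)*(c - 4)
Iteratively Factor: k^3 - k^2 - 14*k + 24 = (k + 4)*(k^2 - 5*k + 6) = (k - 3)*(k + 4)*(k - 2)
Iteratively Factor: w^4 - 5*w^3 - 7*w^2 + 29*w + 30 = (w + 2)*(w^3 - 7*w^2 + 7*w + 15) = (w + 1)*(w + 2)*(w^2 - 8*w + 15) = (w - 5)*(w + 1)*(w + 2)*(w - 3)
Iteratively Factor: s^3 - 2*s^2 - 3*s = (s - 3)*(s^2 + s) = (s - 3)*(s + 1)*(s)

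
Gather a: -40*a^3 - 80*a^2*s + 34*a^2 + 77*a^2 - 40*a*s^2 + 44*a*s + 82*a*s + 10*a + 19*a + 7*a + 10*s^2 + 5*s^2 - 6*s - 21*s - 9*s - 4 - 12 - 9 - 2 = -40*a^3 + a^2*(111 - 80*s) + a*(-40*s^2 + 126*s + 36) + 15*s^2 - 36*s - 27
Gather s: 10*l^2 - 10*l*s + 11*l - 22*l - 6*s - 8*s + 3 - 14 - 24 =10*l^2 - 11*l + s*(-10*l - 14) - 35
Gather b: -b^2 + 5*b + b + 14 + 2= -b^2 + 6*b + 16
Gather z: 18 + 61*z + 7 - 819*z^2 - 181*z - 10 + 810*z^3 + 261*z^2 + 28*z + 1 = 810*z^3 - 558*z^2 - 92*z + 16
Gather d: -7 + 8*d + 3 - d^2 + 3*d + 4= -d^2 + 11*d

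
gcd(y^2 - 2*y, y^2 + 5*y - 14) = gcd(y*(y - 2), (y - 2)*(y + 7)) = y - 2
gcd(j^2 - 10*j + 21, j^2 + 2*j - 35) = 1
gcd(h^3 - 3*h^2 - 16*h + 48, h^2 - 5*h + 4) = h - 4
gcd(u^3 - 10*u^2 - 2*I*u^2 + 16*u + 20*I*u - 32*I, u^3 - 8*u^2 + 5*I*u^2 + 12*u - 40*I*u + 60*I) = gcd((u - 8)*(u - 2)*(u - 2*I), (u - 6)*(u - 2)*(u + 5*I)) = u - 2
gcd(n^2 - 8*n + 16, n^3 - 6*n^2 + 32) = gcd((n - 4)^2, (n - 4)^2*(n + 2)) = n^2 - 8*n + 16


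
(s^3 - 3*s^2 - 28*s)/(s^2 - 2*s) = (s^2 - 3*s - 28)/(s - 2)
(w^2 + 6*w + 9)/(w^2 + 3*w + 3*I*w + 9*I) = (w + 3)/(w + 3*I)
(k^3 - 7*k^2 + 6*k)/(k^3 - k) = (k - 6)/(k + 1)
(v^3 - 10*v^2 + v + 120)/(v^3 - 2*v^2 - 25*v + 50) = (v^2 - 5*v - 24)/(v^2 + 3*v - 10)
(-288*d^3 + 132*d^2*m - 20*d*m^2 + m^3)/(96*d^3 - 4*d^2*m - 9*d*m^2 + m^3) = (-36*d^2 + 12*d*m - m^2)/(12*d^2 + d*m - m^2)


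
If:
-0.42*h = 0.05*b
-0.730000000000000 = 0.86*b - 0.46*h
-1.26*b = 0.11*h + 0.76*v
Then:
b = -0.80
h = 0.10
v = 1.31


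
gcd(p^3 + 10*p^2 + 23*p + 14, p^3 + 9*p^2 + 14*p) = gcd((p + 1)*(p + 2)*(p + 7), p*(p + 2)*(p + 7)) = p^2 + 9*p + 14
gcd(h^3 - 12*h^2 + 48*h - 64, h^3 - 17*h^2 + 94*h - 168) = h - 4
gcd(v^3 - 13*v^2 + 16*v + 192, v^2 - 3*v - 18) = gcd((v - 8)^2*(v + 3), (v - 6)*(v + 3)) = v + 3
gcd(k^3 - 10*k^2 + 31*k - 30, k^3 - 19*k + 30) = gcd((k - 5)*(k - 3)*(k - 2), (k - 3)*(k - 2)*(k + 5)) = k^2 - 5*k + 6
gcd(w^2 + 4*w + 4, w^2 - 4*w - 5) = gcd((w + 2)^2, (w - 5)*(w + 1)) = 1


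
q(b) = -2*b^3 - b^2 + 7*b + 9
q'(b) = -6*b^2 - 2*b + 7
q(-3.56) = 61.64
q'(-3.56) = -61.92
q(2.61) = -15.10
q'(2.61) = -39.09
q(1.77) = 7.17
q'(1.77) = -15.34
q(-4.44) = 133.26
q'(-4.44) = -102.40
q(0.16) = 10.09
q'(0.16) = 6.53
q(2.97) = -31.43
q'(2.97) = -51.87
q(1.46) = 10.86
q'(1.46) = -8.71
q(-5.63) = 294.80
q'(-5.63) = -171.92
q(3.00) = -33.00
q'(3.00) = -53.00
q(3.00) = -33.00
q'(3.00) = -53.00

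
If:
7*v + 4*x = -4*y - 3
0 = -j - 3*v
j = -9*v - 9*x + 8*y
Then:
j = 68*y/13 + 27/13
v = -68*y/39 - 9/13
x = 80*y/39 + 6/13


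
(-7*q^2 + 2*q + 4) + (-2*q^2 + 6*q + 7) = -9*q^2 + 8*q + 11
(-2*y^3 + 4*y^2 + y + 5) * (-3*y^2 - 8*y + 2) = 6*y^5 + 4*y^4 - 39*y^3 - 15*y^2 - 38*y + 10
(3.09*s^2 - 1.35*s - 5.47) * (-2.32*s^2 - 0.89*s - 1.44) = -7.1688*s^4 + 0.3819*s^3 + 9.4423*s^2 + 6.8123*s + 7.8768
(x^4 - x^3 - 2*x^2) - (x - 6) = x^4 - x^3 - 2*x^2 - x + 6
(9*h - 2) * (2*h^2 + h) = 18*h^3 + 5*h^2 - 2*h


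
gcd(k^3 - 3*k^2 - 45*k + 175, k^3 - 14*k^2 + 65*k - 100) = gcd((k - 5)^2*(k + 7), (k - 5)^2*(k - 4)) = k^2 - 10*k + 25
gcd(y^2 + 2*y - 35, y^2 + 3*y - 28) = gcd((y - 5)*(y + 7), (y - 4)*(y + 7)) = y + 7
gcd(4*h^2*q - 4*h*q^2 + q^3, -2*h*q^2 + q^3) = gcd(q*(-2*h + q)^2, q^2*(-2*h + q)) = -2*h*q + q^2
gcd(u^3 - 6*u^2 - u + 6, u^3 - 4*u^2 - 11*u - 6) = u^2 - 5*u - 6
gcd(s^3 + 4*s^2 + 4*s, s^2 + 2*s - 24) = 1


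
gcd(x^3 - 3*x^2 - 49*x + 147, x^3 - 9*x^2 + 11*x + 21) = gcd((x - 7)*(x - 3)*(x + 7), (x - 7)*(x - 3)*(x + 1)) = x^2 - 10*x + 21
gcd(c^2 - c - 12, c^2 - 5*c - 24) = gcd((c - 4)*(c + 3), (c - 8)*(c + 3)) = c + 3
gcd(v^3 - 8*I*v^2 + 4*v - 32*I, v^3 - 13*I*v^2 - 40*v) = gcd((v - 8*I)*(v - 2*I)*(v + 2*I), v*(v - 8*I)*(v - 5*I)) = v - 8*I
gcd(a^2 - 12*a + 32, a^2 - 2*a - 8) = a - 4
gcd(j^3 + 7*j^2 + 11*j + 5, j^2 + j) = j + 1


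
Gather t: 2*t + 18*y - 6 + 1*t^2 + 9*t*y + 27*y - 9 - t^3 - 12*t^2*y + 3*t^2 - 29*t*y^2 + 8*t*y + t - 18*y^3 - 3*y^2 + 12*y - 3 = -t^3 + t^2*(4 - 12*y) + t*(-29*y^2 + 17*y + 3) - 18*y^3 - 3*y^2 + 57*y - 18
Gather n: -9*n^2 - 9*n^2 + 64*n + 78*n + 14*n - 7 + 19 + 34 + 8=-18*n^2 + 156*n + 54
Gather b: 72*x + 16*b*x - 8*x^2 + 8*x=16*b*x - 8*x^2 + 80*x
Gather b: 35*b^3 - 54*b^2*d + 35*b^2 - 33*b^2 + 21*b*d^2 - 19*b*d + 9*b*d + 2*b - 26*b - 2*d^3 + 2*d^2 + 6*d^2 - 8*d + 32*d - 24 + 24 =35*b^3 + b^2*(2 - 54*d) + b*(21*d^2 - 10*d - 24) - 2*d^3 + 8*d^2 + 24*d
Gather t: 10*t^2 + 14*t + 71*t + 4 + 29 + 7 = 10*t^2 + 85*t + 40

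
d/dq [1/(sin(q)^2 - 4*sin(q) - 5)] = 2*(2 - sin(q))*cos(q)/((sin(q) - 5)^2*(sin(q) + 1)^2)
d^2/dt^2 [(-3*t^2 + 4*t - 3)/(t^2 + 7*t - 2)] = 2*(25*t^3 - 27*t^2 - 39*t - 109)/(t^6 + 21*t^5 + 141*t^4 + 259*t^3 - 282*t^2 + 84*t - 8)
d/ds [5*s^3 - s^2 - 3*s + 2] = 15*s^2 - 2*s - 3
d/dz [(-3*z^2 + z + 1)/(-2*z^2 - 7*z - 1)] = (23*z^2 + 10*z + 6)/(4*z^4 + 28*z^3 + 53*z^2 + 14*z + 1)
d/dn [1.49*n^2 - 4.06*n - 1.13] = 2.98*n - 4.06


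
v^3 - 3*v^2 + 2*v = v*(v - 2)*(v - 1)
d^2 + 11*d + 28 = (d + 4)*(d + 7)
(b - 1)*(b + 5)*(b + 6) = b^3 + 10*b^2 + 19*b - 30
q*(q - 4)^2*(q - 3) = q^4 - 11*q^3 + 40*q^2 - 48*q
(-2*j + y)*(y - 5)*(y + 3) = -2*j*y^2 + 4*j*y + 30*j + y^3 - 2*y^2 - 15*y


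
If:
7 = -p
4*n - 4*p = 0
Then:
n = -7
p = -7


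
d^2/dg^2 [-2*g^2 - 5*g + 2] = -4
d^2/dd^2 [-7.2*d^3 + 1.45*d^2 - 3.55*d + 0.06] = 2.9 - 43.2*d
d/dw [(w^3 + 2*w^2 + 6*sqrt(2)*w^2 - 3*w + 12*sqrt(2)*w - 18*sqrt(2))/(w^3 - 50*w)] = 2*(-3*sqrt(2)*w^4 - w^4 - 47*w^3 - 12*sqrt(2)*w^3 - 123*sqrt(2)*w^2 - 50*w^2 - 450*sqrt(2))/(w^2*(w^4 - 100*w^2 + 2500))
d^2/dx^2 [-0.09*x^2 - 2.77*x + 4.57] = -0.180000000000000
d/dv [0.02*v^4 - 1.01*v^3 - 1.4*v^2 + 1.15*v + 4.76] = 0.08*v^3 - 3.03*v^2 - 2.8*v + 1.15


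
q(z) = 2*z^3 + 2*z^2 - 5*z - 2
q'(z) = 6*z^2 + 4*z - 5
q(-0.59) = 1.24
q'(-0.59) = -5.27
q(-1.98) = 0.22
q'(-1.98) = 10.60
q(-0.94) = 2.81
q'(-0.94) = -3.46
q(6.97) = 737.53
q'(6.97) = 314.37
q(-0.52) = 0.86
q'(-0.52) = -5.46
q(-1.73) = 2.28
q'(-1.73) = 6.04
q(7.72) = 998.80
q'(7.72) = 383.47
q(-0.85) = 2.47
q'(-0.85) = -4.06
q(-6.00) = -332.00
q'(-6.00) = 187.00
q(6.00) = 472.00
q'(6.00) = 235.00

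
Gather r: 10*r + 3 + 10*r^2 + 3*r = 10*r^2 + 13*r + 3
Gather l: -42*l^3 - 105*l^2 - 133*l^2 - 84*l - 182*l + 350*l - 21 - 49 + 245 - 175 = -42*l^3 - 238*l^2 + 84*l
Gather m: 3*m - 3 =3*m - 3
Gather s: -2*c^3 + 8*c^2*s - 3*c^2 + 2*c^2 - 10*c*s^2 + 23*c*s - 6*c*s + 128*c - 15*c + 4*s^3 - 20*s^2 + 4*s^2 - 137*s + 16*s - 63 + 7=-2*c^3 - c^2 + 113*c + 4*s^3 + s^2*(-10*c - 16) + s*(8*c^2 + 17*c - 121) - 56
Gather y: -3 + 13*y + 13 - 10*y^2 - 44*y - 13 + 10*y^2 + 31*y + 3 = 0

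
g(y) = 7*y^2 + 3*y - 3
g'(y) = 14*y + 3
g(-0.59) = -2.33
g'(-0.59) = -5.26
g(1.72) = 22.87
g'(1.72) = 27.08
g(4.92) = 181.20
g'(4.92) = 71.88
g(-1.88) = 16.10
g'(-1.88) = -23.32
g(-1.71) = 12.34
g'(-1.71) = -20.94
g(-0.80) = -0.92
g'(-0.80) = -8.20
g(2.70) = 56.13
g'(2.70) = 40.80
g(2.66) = 54.51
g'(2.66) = 40.24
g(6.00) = 267.00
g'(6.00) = 87.00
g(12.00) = 1041.00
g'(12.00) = 171.00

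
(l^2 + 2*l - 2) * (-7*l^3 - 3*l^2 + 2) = -7*l^5 - 17*l^4 + 8*l^3 + 8*l^2 + 4*l - 4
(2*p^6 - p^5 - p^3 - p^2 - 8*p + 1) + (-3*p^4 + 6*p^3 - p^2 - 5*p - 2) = 2*p^6 - p^5 - 3*p^4 + 5*p^3 - 2*p^2 - 13*p - 1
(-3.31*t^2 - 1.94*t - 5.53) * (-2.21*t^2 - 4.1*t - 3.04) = 7.3151*t^4 + 17.8584*t^3 + 30.2377*t^2 + 28.5706*t + 16.8112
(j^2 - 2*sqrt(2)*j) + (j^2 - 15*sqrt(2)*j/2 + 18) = 2*j^2 - 19*sqrt(2)*j/2 + 18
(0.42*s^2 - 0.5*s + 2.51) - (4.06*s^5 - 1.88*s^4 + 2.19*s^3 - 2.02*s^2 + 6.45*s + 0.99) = -4.06*s^5 + 1.88*s^4 - 2.19*s^3 + 2.44*s^2 - 6.95*s + 1.52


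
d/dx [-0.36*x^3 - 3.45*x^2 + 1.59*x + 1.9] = -1.08*x^2 - 6.9*x + 1.59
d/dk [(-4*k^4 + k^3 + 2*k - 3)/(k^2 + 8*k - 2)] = (-8*k^5 - 95*k^4 + 48*k^3 - 8*k^2 + 6*k + 20)/(k^4 + 16*k^3 + 60*k^2 - 32*k + 4)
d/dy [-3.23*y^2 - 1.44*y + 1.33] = -6.46*y - 1.44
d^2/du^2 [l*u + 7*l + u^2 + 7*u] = 2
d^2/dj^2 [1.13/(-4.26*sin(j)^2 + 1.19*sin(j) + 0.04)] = (-82.027152*sin(j)^4 + 17.185266*sin(j)^3 + 120.670327*sin(j)^2 - 34.316744*sin(j) + 3.58549)/(-4.26*sin(j)^2 + 1.19*sin(j) + 0.04)^3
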